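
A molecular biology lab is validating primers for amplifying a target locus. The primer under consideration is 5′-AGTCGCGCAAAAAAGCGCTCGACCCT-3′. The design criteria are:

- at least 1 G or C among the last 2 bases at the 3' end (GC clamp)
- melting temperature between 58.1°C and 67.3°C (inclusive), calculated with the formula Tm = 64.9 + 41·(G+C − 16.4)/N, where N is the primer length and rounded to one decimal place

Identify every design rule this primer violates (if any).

Base counts: A=8, T=3, G=6, C=9 (length 26).
GC clamp: 3' end CT has 1 G/C ✓
Tm: Tm = 64.9 + 41·(15 − 16.4)/26 = 62.7°C ✓

Meets all criteria.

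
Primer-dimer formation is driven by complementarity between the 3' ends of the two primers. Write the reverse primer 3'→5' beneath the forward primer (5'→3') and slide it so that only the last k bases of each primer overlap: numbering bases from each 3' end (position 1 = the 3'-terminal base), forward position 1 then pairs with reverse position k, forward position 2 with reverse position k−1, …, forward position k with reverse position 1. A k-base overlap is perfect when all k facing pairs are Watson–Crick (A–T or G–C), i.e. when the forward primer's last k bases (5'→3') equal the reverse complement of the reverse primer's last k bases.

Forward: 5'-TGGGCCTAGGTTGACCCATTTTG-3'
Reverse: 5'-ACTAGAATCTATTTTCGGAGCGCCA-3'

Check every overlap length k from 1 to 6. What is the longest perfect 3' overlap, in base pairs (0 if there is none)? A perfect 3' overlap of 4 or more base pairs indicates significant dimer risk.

Longest perfect overlap: 2 complementary base pairs; below the dimer-risk threshold (threshold 4).

Last 6 bases (5'→3') — forward …ATTTTG, reverse …GCGCCA.
Reverse complement of the reverse primer's last 6 bases: TGGCGC; its first k bases are the reverse complement of the reverse primer's last k bases, so a perfect k-base overlap needs the forward primer's last k bases to equal them.
Comparing (forward last k vs required): k=1: G vs T ✗; k=2: TG vs TG ✓; k=3: TTG vs TGG ✗; k=4: TTTG vs TGGC ✗; k=5: TTTTG vs TGGCG ✗; k=6: ATTTTG vs TGGCGC ✗.
Only k = 2 is perfect, so the longest perfect 3' overlap is 2.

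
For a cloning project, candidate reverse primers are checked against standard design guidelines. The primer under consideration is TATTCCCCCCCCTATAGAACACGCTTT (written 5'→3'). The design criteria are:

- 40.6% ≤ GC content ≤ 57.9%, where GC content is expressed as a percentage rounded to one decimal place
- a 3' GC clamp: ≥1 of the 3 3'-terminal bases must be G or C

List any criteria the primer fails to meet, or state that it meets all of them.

Base counts: A=6, T=8, G=2, C=11 (length 27).
GC content: GC 13/27 = 48.1% ✓
GC clamp: 3' end TTT has 0 G/C, need ≥1 ✗

Fails: GC clamp.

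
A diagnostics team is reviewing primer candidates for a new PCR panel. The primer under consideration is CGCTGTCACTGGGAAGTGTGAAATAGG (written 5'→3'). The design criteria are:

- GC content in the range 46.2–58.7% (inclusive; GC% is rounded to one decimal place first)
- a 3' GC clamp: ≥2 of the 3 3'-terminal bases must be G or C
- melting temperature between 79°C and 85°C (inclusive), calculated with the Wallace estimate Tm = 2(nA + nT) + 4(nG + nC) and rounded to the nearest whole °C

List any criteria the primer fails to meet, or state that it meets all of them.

Meets all criteria.

Base counts: A=7, T=6, G=10, C=4 (length 27).
GC content: GC 14/27 = 51.9% ✓
GC clamp: 3' end AGG has 2 G/C ✓
Tm: Tm = 2·13 + 4·14 = 82°C ✓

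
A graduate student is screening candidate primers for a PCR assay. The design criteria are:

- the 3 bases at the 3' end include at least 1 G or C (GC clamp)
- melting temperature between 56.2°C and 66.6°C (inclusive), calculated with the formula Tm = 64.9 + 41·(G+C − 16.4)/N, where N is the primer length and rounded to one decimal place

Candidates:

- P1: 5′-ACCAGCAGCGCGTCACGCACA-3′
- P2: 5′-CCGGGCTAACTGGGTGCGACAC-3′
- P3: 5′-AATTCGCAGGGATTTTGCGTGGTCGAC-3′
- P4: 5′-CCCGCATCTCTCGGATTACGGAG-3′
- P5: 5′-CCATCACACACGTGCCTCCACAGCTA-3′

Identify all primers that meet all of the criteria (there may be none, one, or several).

P1 (21 nt, A=6 T=1 G=5 C=9): 3' end ACA has 1 G/C ✓; Tm = 64.9 + 41·(14 − 16.4)/21 = 60.2°C ✓ — passes.
P2 (22 nt, A=4 T=3 G=8 C=7): 3' end CAC has 2 G/C ✓; Tm = 64.9 + 41·(15 − 16.4)/22 = 62.3°C ✓ — passes.
P3 (27 nt, A=5 T=8 G=9 C=5): 3' end GAC has 2 G/C ✓; Tm = 64.9 + 41·(14 − 16.4)/27 = 61.3°C ✓ — passes.
P4 (23 nt, A=4 T=5 G=6 C=8): 3' end GAG has 2 G/C ✓; Tm = 64.9 + 41·(14 − 16.4)/23 = 60.6°C ✓ — passes.
P5 (26 nt, A=7 T=4 G=3 C=12): 3' end CTA has 1 G/C ✓; Tm = 64.9 + 41·(15 − 16.4)/26 = 62.7°C ✓ — passes.

P1, P2, P3, P4 and P5.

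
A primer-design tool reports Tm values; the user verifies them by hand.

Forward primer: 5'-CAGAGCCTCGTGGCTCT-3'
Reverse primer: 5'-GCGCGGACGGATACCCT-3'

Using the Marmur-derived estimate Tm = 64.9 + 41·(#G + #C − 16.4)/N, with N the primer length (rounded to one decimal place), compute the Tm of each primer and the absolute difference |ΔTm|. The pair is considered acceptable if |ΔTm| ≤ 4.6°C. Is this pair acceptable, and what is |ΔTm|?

|ΔTm| = 2.4°C; the pair is acceptable.

Forward: G+C = 11, N = 17 → Tm = 64.9 + 41·(11 − 16.4)/17 = 51.9°C.
Reverse: G+C = 12, N = 17 → Tm = 64.9 + 41·(12 − 16.4)/17 = 54.3°C.
|ΔTm| = |51.9 − 54.3| = 2.4°C, ≤ 4.6°C.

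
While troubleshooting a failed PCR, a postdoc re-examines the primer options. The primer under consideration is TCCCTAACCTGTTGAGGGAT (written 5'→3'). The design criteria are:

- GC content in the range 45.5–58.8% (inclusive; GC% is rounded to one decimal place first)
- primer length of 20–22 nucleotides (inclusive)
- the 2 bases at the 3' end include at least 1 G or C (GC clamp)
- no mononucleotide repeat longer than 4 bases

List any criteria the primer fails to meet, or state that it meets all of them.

Fails: GC clamp.

Base counts: A=4, T=6, G=5, C=5 (length 20).
GC content: GC 10/20 = 50.0% ✓
length: length 20 ✓
GC clamp: 3' end AT has 0 G/C, need ≥1 ✗
homopolymer run: longest run = 3 ✓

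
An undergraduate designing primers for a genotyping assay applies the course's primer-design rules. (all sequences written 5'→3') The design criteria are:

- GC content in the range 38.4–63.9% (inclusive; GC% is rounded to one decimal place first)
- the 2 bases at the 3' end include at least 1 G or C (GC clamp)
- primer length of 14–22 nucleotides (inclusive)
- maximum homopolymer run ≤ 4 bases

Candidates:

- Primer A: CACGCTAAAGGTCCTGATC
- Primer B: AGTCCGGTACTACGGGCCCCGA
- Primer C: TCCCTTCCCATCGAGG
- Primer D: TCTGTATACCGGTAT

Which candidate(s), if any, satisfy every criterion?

Primer A (19 nt, A=5 T=4 G=4 C=6): GC 10/19 = 52.6% ✓; 3' end TC has 1 G/C ✓; length 19 ✓; longest run = 3 ✓ — passes.
Primer B (22 nt, A=4 T=3 G=7 C=8): GC 15/22 = 68.2%, outside 38.4–63.9% ✗; 3' end GA has 1 G/C ✓; length 22 ✓; longest run = 4 ✓ — fails.
Primer C (16 nt, A=2 T=4 G=3 C=7): GC 10/16 = 62.5% ✓; 3' end GG has 2 G/C ✓; length 16 ✓; longest run = 3 ✓ — passes.
Primer D (15 nt, A=3 T=6 G=3 C=3): GC 6/15 = 40.0% ✓; 3' end AT has 0 G/C, need ≥1 ✗; length 15 ✓; longest run = 2 ✓ — fails.

Primer A and Primer C.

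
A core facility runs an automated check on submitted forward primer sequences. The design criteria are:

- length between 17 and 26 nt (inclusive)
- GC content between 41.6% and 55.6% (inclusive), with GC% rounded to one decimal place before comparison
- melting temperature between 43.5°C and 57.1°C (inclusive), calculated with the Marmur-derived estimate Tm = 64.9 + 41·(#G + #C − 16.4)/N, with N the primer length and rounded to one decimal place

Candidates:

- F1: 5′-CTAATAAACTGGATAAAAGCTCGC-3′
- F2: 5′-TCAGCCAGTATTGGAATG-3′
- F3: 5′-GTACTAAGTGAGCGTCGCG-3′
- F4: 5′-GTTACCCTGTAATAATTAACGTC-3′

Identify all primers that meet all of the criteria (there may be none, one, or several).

F1 (24 nt, A=10 T=5 G=4 C=5): length 24 ✓; GC 9/24 = 37.5%, outside 41.6–55.6% ✗; Tm = 64.9 + 41·(9 − 16.4)/24 = 52.3°C ✓ — fails.
F2 (18 nt, A=5 T=5 G=5 C=3): length 18 ✓; GC 8/18 = 44.4% ✓; Tm = 64.9 + 41·(8 − 16.4)/18 = 45.8°C ✓ — passes.
F3 (19 nt, A=4 T=4 G=7 C=4): length 19 ✓; GC 11/19 = 57.9%, outside 41.6–55.6% ✗; Tm = 64.9 + 41·(11 − 16.4)/19 = 53.2°C ✓ — fails.
F4 (23 nt, A=7 T=8 G=3 C=5): length 23 ✓; GC 8/23 = 34.8%, outside 41.6–55.6% ✗; Tm = 64.9 + 41·(8 − 16.4)/23 = 49.9°C ✓ — fails.

F2 only.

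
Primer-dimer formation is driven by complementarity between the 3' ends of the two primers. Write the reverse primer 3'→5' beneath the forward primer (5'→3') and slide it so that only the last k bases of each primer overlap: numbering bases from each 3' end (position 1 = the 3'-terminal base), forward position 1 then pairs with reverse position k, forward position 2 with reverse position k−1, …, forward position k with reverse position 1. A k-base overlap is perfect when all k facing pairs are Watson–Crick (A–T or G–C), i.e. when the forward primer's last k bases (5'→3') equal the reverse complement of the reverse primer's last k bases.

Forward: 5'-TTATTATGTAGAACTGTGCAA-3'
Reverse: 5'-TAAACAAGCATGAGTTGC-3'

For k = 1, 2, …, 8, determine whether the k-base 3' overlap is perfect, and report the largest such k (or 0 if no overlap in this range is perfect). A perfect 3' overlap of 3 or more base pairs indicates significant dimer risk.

Last 8 bases (5'→3') — forward …CTGTGCAA, reverse …TGAGTTGC.
Reverse complement of the reverse primer's last 8 bases: GCAACTCA; its first k bases are the reverse complement of the reverse primer's last k bases, so a perfect k-base overlap needs the forward primer's last k bases to equal them.
Comparing (forward last k vs required): k=1: A vs G ✗; k=2: AA vs GC ✗; k=3: CAA vs GCA ✗; k=4: GCAA vs GCAA ✓; k=5: TGCAA vs GCAAC ✗; k=6: GTGCAA vs GCAACT ✗; k=7: TGTGCAA vs GCAACTC ✗; k=8: CTGTGCAA vs GCAACTCA ✗.
Only k = 4 is perfect, so the longest perfect 3' overlap is 4.

Longest perfect overlap: 4 complementary base pairs; significant dimer risk (threshold 3).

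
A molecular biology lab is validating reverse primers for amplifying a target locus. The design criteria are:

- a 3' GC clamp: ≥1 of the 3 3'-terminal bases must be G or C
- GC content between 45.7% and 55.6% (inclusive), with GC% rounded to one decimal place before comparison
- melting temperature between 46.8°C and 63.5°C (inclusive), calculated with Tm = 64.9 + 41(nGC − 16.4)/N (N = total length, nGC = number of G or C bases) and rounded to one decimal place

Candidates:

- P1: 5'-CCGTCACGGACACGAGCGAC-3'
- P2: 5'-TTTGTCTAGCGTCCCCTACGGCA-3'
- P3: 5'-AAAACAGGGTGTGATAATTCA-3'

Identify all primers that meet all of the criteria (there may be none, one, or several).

None of the candidates satisfy all criteria.

P1 (20 nt, A=5 T=1 G=6 C=8): 3' end GAC has 2 G/C ✓; GC 14/20 = 70.0%, outside 45.7–55.6% ✗; Tm = 64.9 + 41·(14 − 16.4)/20 = 60.0°C ✓ — fails.
P2 (23 nt, A=3 T=7 G=5 C=8): 3' end GCA has 2 G/C ✓; GC 13/23 = 56.5%, outside 45.7–55.6% ✗; Tm = 64.9 + 41·(13 − 16.4)/23 = 58.8°C ✓ — fails.
P3 (21 nt, A=9 T=5 G=5 C=2): 3' end TCA has 1 G/C ✓; GC 7/21 = 33.3%, outside 45.7–55.6% ✗; Tm = 64.9 + 41·(7 − 16.4)/21 = 46.5°C, outside 46.8–63.5°C ✗ — fails.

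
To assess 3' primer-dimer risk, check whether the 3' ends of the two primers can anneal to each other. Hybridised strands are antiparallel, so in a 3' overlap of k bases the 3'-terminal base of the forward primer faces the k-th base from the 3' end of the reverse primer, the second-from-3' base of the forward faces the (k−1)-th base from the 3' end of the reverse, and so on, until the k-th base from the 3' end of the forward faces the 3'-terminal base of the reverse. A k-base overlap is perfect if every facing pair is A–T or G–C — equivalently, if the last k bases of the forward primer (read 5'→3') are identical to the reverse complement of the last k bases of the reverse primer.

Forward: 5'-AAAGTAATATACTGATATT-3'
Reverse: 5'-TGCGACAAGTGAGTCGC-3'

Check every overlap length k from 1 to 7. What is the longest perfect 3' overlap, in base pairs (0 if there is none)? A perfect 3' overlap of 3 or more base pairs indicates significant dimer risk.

Longest perfect overlap: 0 complementary base pairs; below the dimer-risk threshold (threshold 3).

Last 7 bases (5'→3') — forward …TGATATT, reverse …GAGTCGC.
Reverse complement of the reverse primer's last 7 bases: GCGACTC; its first k bases are the reverse complement of the reverse primer's last k bases, so a perfect k-base overlap needs the forward primer's last k bases to equal them.
Comparing (forward last k vs required): k=1: T vs G ✗; k=2: TT vs GC ✗; k=3: ATT vs GCG ✗; k=4: TATT vs GCGA ✗; k=5: ATATT vs GCGAC ✗; k=6: GATATT vs GCGACT ✗; k=7: TGATATT vs GCGACTC ✗.
No overlap length from 1 to 7 is perfect, so the longest perfect 3' overlap is 0.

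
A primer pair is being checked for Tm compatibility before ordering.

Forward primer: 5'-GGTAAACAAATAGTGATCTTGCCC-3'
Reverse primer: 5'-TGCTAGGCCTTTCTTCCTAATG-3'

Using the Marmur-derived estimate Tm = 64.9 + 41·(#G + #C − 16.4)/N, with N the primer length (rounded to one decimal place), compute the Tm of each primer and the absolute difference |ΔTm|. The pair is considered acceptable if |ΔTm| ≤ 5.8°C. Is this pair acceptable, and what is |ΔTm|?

|ΔTm| = 1.0°C; the pair is acceptable.

Forward: G+C = 10, N = 24 → Tm = 64.9 + 41·(10 − 16.4)/24 = 54.0°C.
Reverse: G+C = 10, N = 22 → Tm = 64.9 + 41·(10 − 16.4)/22 = 53.0°C.
|ΔTm| = |54.0 − 53.0| = 1.0°C, ≤ 5.8°C.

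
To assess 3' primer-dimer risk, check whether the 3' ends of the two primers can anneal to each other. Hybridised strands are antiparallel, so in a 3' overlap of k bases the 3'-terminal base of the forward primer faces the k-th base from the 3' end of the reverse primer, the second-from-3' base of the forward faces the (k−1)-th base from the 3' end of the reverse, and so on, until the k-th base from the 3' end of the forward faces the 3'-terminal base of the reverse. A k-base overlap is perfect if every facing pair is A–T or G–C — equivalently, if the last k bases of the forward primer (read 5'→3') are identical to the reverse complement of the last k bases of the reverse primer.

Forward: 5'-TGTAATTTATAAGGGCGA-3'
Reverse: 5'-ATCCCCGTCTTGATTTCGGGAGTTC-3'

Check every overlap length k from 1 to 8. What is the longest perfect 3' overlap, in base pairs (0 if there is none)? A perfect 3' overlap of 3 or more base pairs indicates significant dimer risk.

Last 8 bases (5'→3') — forward …AAGGGCGA, reverse …GGGAGTTC.
Reverse complement of the reverse primer's last 8 bases: GAACTCCC; its first k bases are the reverse complement of the reverse primer's last k bases, so a perfect k-base overlap needs the forward primer's last k bases to equal them.
Comparing (forward last k vs required): k=1: A vs G ✗; k=2: GA vs GA ✓; k=3: CGA vs GAA ✗; k=4: GCGA vs GAAC ✗; k=5: GGCGA vs GAACT ✗; k=6: GGGCGA vs GAACTC ✗; k=7: AGGGCGA vs GAACTCC ✗; k=8: AAGGGCGA vs GAACTCCC ✗.
Only k = 2 is perfect, so the longest perfect 3' overlap is 2.

Longest perfect overlap: 2 complementary base pairs; below the dimer-risk threshold (threshold 3).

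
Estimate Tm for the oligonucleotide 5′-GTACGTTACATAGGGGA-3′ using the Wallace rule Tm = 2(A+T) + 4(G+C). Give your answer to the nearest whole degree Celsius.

50°C

Base counts: A=5, T=4, G=6, C=2 (length 17).
Tm = 2·(5+4) + 4·(6+2) = 2·9 + 4·8 = 18 + 32 = 50°C.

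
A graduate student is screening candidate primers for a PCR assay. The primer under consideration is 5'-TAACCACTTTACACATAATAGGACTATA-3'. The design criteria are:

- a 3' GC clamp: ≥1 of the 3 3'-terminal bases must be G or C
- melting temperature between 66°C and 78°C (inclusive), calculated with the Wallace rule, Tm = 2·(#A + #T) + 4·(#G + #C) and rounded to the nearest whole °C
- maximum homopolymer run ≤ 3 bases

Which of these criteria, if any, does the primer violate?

Fails: GC clamp.

Base counts: A=12, T=8, G=2, C=6 (length 28).
GC clamp: 3' end ATA has 0 G/C, need ≥1 ✗
Tm: Tm = 2·20 + 4·8 = 72°C ✓
homopolymer run: longest run = 3 ✓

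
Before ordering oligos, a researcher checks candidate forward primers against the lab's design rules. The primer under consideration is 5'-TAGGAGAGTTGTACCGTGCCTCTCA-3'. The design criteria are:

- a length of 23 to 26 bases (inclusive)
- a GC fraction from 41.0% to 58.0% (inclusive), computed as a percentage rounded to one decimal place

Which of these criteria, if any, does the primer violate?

Base counts: A=5, T=7, G=7, C=6 (length 25).
length: length 25 ✓
GC content: GC 13/25 = 52.0% ✓

Meets all criteria.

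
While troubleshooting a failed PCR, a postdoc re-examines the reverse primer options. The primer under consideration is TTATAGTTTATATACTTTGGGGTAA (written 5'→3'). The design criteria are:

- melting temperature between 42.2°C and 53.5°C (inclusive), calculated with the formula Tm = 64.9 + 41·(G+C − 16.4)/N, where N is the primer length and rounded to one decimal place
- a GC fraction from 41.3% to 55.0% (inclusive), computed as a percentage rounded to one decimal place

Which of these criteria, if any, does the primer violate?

Fails: GC content.

Base counts: A=7, T=12, G=5, C=1 (length 25).
Tm: Tm = 64.9 + 41·(6 − 16.4)/25 = 47.8°C ✓
GC content: GC 6/25 = 24.0%, outside 41.3–55.0% ✗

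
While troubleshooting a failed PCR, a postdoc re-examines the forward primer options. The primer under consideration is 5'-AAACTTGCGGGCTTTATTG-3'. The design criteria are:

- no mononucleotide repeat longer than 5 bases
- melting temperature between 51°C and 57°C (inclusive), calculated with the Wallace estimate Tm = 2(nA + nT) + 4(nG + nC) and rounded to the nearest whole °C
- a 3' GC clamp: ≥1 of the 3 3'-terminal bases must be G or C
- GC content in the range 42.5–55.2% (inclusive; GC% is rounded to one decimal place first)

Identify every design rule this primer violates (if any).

Base counts: A=4, T=7, G=5, C=3 (length 19).
homopolymer run: longest run = 3 ✓
Tm: Tm = 2·11 + 4·8 = 54°C ✓
GC clamp: 3' end TTG has 1 G/C ✓
GC content: GC 8/19 = 42.1%, outside 42.5–55.2% ✗

Fails: GC content.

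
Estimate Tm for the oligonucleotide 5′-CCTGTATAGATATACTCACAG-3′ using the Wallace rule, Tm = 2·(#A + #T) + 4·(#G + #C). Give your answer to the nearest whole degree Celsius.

Base counts: A=7, T=6, G=3, C=5 (length 21).
Tm = 2·(7+6) + 4·(3+5) = 2·13 + 4·8 = 26 + 32 = 58°C.

58°C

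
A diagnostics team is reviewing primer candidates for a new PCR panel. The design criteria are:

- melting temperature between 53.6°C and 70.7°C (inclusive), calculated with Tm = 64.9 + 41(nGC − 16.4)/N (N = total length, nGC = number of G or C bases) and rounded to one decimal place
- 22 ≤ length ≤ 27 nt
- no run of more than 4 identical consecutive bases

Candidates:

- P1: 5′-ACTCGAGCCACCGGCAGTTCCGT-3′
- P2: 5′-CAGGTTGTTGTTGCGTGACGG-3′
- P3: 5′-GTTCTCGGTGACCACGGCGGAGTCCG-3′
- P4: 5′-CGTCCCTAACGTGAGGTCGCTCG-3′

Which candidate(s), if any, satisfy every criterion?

P1 (23 nt, A=4 T=4 G=6 C=9): Tm = 64.9 + 41·(15 − 16.4)/23 = 62.4°C ✓; length 23 ✓; longest run = 2 ✓ — passes.
P2 (21 nt, A=2 T=7 G=9 C=3): Tm = 64.9 + 41·(12 − 16.4)/21 = 56.3°C ✓; length 21, outside 22–27 ✗; longest run = 2 ✓ — fails.
P3 (26 nt, A=3 T=5 G=10 C=8): Tm = 64.9 + 41·(18 − 16.4)/26 = 67.4°C ✓; length 26 ✓; longest run = 2 ✓ — passes.
P4 (23 nt, A=3 T=5 G=7 C=8): Tm = 64.9 + 41·(15 − 16.4)/23 = 62.4°C ✓; length 23 ✓; longest run = 3 ✓ — passes.

P1, P3 and P4.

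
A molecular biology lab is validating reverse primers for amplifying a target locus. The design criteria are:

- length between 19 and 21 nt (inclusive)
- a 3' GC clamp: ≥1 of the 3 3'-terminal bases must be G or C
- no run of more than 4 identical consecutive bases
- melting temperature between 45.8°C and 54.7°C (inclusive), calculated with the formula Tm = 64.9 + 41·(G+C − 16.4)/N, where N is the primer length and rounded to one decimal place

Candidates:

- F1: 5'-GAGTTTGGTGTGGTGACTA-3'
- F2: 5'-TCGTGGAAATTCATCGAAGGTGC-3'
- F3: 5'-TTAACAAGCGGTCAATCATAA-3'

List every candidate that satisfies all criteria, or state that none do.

F1 (19 nt, A=3 T=7 G=8 C=1): length 19 ✓; 3' end CTA has 1 G/C ✓; longest run = 3 ✓; Tm = 64.9 + 41·(9 − 16.4)/19 = 48.9°C ✓ — passes.
F2 (23 nt, A=6 T=6 G=7 C=4): length 23, outside 19–21 ✗; 3' end TGC has 2 G/C ✓; longest run = 3 ✓; Tm = 64.9 + 41·(11 − 16.4)/23 = 55.3°C, outside 45.8–54.7°C ✗ — fails.
F3 (21 nt, A=9 T=5 G=3 C=4): length 21 ✓; 3' end TAA has 0 G/C, need ≥1 ✗; longest run = 2 ✓; Tm = 64.9 + 41·(7 − 16.4)/21 = 46.5°C ✓ — fails.

F1 only.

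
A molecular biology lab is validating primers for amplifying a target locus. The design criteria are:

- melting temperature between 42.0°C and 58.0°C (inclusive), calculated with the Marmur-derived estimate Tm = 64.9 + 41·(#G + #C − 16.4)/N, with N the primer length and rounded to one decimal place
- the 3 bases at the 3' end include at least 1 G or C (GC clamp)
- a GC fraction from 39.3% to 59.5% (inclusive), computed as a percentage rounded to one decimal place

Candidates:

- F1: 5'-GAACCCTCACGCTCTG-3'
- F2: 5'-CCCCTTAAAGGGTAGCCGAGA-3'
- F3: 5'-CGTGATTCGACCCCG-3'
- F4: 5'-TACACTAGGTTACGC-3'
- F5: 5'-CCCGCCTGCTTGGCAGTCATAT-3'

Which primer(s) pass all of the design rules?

F2 only.

F1 (16 nt, A=3 T=3 G=3 C=7): Tm = 64.9 + 41·(10 − 16.4)/16 = 48.5°C ✓; 3' end CTG has 2 G/C ✓; GC 10/16 = 62.5%, outside 39.3–59.5% ✗ — fails.
F2 (21 nt, A=6 T=3 G=6 C=6): Tm = 64.9 + 41·(12 − 16.4)/21 = 56.3°C ✓; 3' end AGA has 1 G/C ✓; GC 12/21 = 57.1% ✓ — passes.
F3 (15 nt, A=2 T=3 G=4 C=6): Tm = 64.9 + 41·(10 − 16.4)/15 = 47.4°C ✓; 3' end CCG has 3 G/C ✓; GC 10/15 = 66.7%, outside 39.3–59.5% ✗ — fails.
F4 (15 nt, A=4 T=4 G=3 C=4): Tm = 64.9 + 41·(7 − 16.4)/15 = 39.2°C, outside 42.0–58.0°C ✗; 3' end CGC has 3 G/C ✓; GC 7/15 = 46.7% ✓ — fails.
F5 (22 nt, A=3 T=6 G=5 C=8): Tm = 64.9 + 41·(13 − 16.4)/22 = 58.6°C, outside 42.0–58.0°C ✗; 3' end TAT has 0 G/C, need ≥1 ✗; GC 13/22 = 59.1% ✓ — fails.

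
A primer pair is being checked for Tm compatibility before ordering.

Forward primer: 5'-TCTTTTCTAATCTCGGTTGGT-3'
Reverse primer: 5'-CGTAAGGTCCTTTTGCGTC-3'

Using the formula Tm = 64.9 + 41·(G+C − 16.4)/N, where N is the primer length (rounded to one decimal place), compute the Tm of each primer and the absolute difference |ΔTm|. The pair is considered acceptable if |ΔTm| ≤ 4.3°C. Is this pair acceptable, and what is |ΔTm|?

Forward: G+C = 8, N = 21 → Tm = 64.9 + 41·(8 − 16.4)/21 = 48.5°C.
Reverse: G+C = 10, N = 19 → Tm = 64.9 + 41·(10 − 16.4)/19 = 51.1°C.
|ΔTm| = |48.5 − 51.1| = 2.6°C, ≤ 4.3°C.

|ΔTm| = 2.6°C; the pair is acceptable.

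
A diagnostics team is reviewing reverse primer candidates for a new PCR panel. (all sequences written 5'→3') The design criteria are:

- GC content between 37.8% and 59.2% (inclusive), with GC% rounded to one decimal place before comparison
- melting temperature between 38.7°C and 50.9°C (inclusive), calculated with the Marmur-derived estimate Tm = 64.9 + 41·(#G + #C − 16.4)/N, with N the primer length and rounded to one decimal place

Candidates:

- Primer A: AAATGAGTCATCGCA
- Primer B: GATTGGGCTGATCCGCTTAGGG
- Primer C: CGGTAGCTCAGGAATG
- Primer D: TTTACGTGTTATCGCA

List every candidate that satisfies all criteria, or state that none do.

Primer C only.

Primer A (15 nt, A=6 T=3 G=3 C=3): GC 6/15 = 40.0% ✓; Tm = 64.9 + 41·(6 − 16.4)/15 = 36.5°C, outside 38.7–50.9°C ✗ — fails.
Primer B (22 nt, A=3 T=6 G=9 C=4): GC 13/22 = 59.1% ✓; Tm = 64.9 + 41·(13 − 16.4)/22 = 58.6°C, outside 38.7–50.9°C ✗ — fails.
Primer C (16 nt, A=4 T=3 G=6 C=3): GC 9/16 = 56.3% ✓; Tm = 64.9 + 41·(9 − 16.4)/16 = 45.9°C ✓ — passes.
Primer D (16 nt, A=3 T=7 G=3 C=3): GC 6/16 = 37.5%, outside 37.8–59.2% ✗; Tm = 64.9 + 41·(6 − 16.4)/16 = 38.3°C, outside 38.7–50.9°C ✗ — fails.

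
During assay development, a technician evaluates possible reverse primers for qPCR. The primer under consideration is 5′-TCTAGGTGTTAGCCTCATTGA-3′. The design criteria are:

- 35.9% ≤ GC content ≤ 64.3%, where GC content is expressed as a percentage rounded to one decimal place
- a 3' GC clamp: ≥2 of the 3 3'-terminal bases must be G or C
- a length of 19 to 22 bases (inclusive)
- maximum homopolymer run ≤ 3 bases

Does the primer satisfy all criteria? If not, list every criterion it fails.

Fails: GC clamp.

Base counts: A=4, T=8, G=5, C=4 (length 21).
GC content: GC 9/21 = 42.9% ✓
GC clamp: 3' end TGA has 1 G/C, need ≥2 ✗
length: length 21 ✓
homopolymer run: longest run = 2 ✓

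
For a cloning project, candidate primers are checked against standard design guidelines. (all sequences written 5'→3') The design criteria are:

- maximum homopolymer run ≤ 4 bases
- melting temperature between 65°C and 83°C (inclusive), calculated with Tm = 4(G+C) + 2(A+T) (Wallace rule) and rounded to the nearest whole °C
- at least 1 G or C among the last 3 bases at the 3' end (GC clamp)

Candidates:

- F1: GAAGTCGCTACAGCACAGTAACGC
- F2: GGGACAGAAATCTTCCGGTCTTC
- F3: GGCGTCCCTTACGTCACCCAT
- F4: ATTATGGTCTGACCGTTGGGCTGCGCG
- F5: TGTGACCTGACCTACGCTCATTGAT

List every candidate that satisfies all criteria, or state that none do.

F1 (24 nt, A=8 T=3 G=6 C=7): longest run = 2 ✓; Tm = 2·11 + 4·13 = 74°C ✓; 3' end CGC has 3 G/C ✓ — passes.
F2 (23 nt, A=5 T=6 G=6 C=6): longest run = 3 ✓; Tm = 2·11 + 4·12 = 70°C ✓; 3' end TTC has 1 G/C ✓ — passes.
F3 (21 nt, A=3 T=5 G=4 C=9): longest run = 3 ✓; Tm = 2·8 + 4·13 = 68°C ✓; 3' end CAT has 1 G/C ✓ — passes.
F4 (27 nt, A=3 T=8 G=10 C=6): longest run = 3 ✓; Tm = 2·11 + 4·16 = 86°C, outside 65–83°C ✗; 3' end GCG has 3 G/C ✓ — fails.
F5 (25 nt, A=5 T=8 G=5 C=7): longest run = 2 ✓; Tm = 2·13 + 4·12 = 74°C ✓; 3' end GAT has 1 G/C ✓ — passes.

F1, F2, F3 and F5.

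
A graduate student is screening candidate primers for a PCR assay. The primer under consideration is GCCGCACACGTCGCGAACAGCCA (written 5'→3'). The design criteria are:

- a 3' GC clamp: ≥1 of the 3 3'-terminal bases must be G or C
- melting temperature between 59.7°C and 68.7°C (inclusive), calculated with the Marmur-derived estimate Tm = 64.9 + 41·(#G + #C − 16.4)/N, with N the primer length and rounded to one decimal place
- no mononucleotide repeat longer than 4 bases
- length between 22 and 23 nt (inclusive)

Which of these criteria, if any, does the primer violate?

Meets all criteria.

Base counts: A=6, T=1, G=6, C=10 (length 23).
GC clamp: 3' end CCA has 2 G/C ✓
Tm: Tm = 64.9 + 41·(16 − 16.4)/23 = 64.2°C ✓
homopolymer run: longest run = 2 ✓
length: length 23 ✓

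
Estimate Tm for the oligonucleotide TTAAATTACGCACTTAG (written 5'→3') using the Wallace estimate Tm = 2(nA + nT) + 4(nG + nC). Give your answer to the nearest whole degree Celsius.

44°C

Base counts: A=6, T=6, G=2, C=3 (length 17).
Tm = 2·(6+6) + 4·(2+3) = 2·12 + 4·5 = 24 + 20 = 44°C.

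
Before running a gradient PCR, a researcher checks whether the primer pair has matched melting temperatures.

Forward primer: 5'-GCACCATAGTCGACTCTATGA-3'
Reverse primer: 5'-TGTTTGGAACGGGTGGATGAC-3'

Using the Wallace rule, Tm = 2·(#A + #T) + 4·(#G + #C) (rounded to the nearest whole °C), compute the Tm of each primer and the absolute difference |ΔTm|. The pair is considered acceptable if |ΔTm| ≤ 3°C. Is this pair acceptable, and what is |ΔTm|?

Forward: A=6 T=5 G=4 C=6 → Tm = 2·11 + 4·10 = 62°C.
Reverse: A=4 T=6 G=9 C=2 → Tm = 2·10 + 4·11 = 64°C.
|ΔTm| = |62 − 64| = 2°C, ≤ 3°C.

|ΔTm| = 2°C; the pair is acceptable.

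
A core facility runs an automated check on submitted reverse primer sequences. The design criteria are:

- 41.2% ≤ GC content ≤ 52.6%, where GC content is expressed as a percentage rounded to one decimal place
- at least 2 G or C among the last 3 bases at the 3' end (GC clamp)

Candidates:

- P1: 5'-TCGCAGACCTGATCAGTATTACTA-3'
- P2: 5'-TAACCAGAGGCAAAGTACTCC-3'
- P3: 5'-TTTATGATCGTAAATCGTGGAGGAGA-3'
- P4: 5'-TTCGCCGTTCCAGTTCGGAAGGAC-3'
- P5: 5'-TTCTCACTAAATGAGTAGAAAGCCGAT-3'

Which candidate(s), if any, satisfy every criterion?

P1 (24 nt, A=7 T=7 G=4 C=6): GC 10/24 = 41.7% ✓; 3' end CTA has 1 G/C, need ≥2 ✗ — fails.
P2 (21 nt, A=8 T=3 G=4 C=6): GC 10/21 = 47.6% ✓; 3' end TCC has 2 G/C ✓ — passes.
P3 (26 nt, A=8 T=8 G=8 C=2): GC 10/26 = 38.5%, outside 41.2–52.6% ✗; 3' end AGA has 1 G/C, need ≥2 ✗ — fails.
P4 (24 nt, A=4 T=6 G=7 C=7): GC 14/24 = 58.3%, outside 41.2–52.6% ✗; 3' end GAC has 2 G/C ✓ — fails.
P5 (27 nt, A=10 T=7 G=5 C=5): GC 10/27 = 37.0%, outside 41.2–52.6% ✗; 3' end GAT has 1 G/C, need ≥2 ✗ — fails.

P2 only.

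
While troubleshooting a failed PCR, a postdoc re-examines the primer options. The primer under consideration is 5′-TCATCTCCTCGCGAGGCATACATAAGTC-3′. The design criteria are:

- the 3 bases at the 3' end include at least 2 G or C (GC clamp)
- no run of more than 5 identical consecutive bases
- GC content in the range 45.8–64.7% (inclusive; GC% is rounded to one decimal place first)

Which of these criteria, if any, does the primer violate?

Base counts: A=7, T=7, G=5, C=9 (length 28).
GC clamp: 3' end GTC has 2 G/C ✓
homopolymer run: longest run = 2 ✓
GC content: GC 14/28 = 50.0% ✓

Meets all criteria.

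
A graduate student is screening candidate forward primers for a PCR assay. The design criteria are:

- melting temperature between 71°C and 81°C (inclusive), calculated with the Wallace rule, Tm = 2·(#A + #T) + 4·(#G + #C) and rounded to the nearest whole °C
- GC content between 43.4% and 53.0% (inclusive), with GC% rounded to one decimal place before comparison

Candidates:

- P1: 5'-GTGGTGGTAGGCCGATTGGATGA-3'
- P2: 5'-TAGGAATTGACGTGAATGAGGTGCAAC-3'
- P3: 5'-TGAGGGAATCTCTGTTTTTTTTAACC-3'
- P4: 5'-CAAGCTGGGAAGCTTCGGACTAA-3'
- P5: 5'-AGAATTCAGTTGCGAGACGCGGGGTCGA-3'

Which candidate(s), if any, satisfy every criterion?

P1 (23 nt, A=4 T=6 G=11 C=2): Tm = 2·10 + 4·13 = 72°C ✓; GC 13/23 = 56.5%, outside 43.4–53.0% ✗ — fails.
P2 (27 nt, A=9 T=6 G=9 C=3): Tm = 2·15 + 4·12 = 78°C ✓; GC 12/27 = 44.4% ✓ — passes.
P3 (26 nt, A=5 T=12 G=5 C=4): Tm = 2·17 + 4·9 = 70°C, outside 71–81°C ✗; GC 9/26 = 34.6%, outside 43.4–53.0% ✗ — fails.
P4 (23 nt, A=7 T=4 G=7 C=5): Tm = 2·11 + 4·12 = 70°C, outside 71–81°C ✗; GC 12/23 = 52.2% ✓ — fails.
P5 (28 nt, A=7 T=5 G=11 C=5): Tm = 2·12 + 4·16 = 88°C, outside 71–81°C ✗; GC 16/28 = 57.1%, outside 43.4–53.0% ✗ — fails.

P2 only.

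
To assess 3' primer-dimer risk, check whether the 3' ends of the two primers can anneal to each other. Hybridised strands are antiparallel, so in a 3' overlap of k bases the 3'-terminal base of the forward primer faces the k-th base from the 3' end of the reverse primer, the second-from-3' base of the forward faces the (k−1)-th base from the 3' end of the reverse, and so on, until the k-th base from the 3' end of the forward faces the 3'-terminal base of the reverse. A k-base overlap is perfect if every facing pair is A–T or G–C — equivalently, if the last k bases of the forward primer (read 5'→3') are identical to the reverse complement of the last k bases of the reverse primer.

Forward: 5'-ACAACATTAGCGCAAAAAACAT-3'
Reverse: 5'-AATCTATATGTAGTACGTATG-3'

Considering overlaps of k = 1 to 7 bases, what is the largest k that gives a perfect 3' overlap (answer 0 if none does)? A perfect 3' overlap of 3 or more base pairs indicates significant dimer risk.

Last 7 bases (5'→3') — forward …AAAACAT, reverse …ACGTATG.
Reverse complement of the reverse primer's last 7 bases: CATACGT; its first k bases are the reverse complement of the reverse primer's last k bases, so a perfect k-base overlap needs the forward primer's last k bases to equal them.
Comparing (forward last k vs required): k=1: T vs C ✗; k=2: AT vs CA ✗; k=3: CAT vs CAT ✓; k=4: ACAT vs CATA ✗; k=5: AACAT vs CATAC ✗; k=6: AAACAT vs CATACG ✗; k=7: AAAACAT vs CATACGT ✗.
Only k = 3 is perfect, so the longest perfect 3' overlap is 3.

Longest perfect overlap: 3 complementary base pairs; significant dimer risk (threshold 3).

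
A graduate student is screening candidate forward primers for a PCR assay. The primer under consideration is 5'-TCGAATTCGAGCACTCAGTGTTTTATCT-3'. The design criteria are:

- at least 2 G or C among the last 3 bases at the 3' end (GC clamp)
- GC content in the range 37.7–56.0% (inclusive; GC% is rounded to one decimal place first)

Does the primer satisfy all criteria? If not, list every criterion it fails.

Base counts: A=6, T=11, G=5, C=6 (length 28).
GC clamp: 3' end TCT has 1 G/C, need ≥2 ✗
GC content: GC 11/28 = 39.3% ✓

Fails: GC clamp.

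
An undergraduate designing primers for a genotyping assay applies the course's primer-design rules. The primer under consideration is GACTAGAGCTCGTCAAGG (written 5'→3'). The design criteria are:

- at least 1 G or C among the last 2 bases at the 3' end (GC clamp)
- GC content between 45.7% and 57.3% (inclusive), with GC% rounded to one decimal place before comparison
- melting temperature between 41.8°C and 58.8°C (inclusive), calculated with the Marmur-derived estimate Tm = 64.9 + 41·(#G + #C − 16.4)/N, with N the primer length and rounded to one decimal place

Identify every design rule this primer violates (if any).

Meets all criteria.

Base counts: A=5, T=3, G=6, C=4 (length 18).
GC clamp: 3' end GG has 2 G/C ✓
GC content: GC 10/18 = 55.6% ✓
Tm: Tm = 64.9 + 41·(10 − 16.4)/18 = 50.3°C ✓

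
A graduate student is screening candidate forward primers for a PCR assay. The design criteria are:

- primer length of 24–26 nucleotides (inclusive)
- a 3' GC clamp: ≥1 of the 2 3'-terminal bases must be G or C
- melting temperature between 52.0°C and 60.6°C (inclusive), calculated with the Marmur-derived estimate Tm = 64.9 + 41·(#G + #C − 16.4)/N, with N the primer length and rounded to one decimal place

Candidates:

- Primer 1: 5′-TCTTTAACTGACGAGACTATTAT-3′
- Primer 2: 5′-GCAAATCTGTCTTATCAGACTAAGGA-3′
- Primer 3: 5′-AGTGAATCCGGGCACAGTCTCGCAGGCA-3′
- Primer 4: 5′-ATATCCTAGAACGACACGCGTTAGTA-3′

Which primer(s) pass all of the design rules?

Primer 1 (23 nt, A=7 T=9 G=3 C=4): length 23, outside 24–26 ✗; 3' end AT has 0 G/C, need ≥1 ✗; Tm = 64.9 + 41·(7 − 16.4)/23 = 48.1°C, outside 52.0–60.6°C ✗ — fails.
Primer 2 (26 nt, A=9 T=7 G=5 C=5): length 26 ✓; 3' end GA has 1 G/C ✓; Tm = 64.9 + 41·(10 − 16.4)/26 = 54.8°C ✓ — passes.
Primer 3 (28 nt, A=7 T=4 G=9 C=8): length 28, outside 24–26 ✗; 3' end CA has 1 G/C ✓; Tm = 64.9 + 41·(17 − 16.4)/28 = 65.8°C, outside 52.0–60.6°C ✗ — fails.
Primer 4 (26 nt, A=9 T=6 G=5 C=6): length 26 ✓; 3' end TA has 0 G/C, need ≥1 ✗; Tm = 64.9 + 41·(11 − 16.4)/26 = 56.4°C ✓ — fails.

Primer 2 only.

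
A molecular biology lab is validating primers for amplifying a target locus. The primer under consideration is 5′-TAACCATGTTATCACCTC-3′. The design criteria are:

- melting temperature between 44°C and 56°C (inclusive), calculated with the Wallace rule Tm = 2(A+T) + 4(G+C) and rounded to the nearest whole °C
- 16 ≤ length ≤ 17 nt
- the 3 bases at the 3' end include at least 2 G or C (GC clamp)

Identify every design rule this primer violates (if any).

Fails: length.

Base counts: A=5, T=6, G=1, C=6 (length 18).
Tm: Tm = 2·11 + 4·7 = 50°C ✓
length: length 18, outside 16–17 ✗
GC clamp: 3' end CTC has 2 G/C ✓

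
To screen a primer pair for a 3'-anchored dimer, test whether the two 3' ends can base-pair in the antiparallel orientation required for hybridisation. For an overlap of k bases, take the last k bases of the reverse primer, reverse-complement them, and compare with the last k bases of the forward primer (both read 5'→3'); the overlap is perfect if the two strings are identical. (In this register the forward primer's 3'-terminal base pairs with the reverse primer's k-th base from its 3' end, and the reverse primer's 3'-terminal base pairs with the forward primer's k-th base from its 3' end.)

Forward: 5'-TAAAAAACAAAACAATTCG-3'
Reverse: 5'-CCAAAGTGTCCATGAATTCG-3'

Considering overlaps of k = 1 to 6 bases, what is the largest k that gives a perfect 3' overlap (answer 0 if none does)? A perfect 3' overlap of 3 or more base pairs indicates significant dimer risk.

Last 6 bases (5'→3') — forward …AATTCG, reverse …AATTCG.
Reverse complement of the reverse primer's last 6 bases: CGAATT; its first k bases are the reverse complement of the reverse primer's last k bases, so a perfect k-base overlap needs the forward primer's last k bases to equal them.
Comparing (forward last k vs required): k=1: G vs C ✗; k=2: CG vs CG ✓; k=3: TCG vs CGA ✗; k=4: TTCG vs CGAA ✗; k=5: ATTCG vs CGAAT ✗; k=6: AATTCG vs CGAATT ✗.
Only k = 2 is perfect, so the longest perfect 3' overlap is 2.

Longest perfect overlap: 2 complementary base pairs; below the dimer-risk threshold (threshold 3).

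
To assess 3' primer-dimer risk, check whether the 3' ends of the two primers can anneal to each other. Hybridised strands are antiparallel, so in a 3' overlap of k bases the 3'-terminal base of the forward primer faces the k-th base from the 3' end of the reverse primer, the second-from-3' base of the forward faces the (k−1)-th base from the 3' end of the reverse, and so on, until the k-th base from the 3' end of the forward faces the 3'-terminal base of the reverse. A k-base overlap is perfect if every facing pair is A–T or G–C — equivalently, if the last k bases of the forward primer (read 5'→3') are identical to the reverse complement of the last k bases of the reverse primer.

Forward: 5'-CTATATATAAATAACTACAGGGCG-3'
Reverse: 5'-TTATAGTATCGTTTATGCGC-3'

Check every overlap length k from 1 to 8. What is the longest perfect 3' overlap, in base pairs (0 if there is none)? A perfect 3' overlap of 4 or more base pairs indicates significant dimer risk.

Longest perfect overlap: 3 complementary base pairs; below the dimer-risk threshold (threshold 4).

Last 8 bases (5'→3') — forward …ACAGGGCG, reverse …TTATGCGC.
Reverse complement of the reverse primer's last 8 bases: GCGCATAA; its first k bases are the reverse complement of the reverse primer's last k bases, so a perfect k-base overlap needs the forward primer's last k bases to equal them.
Comparing (forward last k vs required): k=1: G vs G ✓; k=2: CG vs GC ✗; k=3: GCG vs GCG ✓; k=4: GGCG vs GCGC ✗; k=5: GGGCG vs GCGCA ✗; k=6: AGGGCG vs GCGCAT ✗; k=7: CAGGGCG vs GCGCATA ✗; k=8: ACAGGGCG vs GCGCATAA ✗.
Perfect overlaps at k = 1, 3; the largest is 3.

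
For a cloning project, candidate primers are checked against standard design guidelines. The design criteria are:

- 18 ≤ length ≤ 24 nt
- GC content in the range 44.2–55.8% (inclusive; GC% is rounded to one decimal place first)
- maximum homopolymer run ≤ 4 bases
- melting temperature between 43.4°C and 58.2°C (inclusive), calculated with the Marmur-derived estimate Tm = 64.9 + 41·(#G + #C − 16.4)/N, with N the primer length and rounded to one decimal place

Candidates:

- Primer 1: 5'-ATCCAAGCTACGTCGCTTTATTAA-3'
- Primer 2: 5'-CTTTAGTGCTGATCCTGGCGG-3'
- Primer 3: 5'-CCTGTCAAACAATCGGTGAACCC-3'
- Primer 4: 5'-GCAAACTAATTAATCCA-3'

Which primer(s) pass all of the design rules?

Primer 3 only.

Primer 1 (24 nt, A=7 T=8 G=3 C=6): length 24 ✓; GC 9/24 = 37.5%, outside 44.2–55.8% ✗; longest run = 3 ✓; Tm = 64.9 + 41·(9 − 16.4)/24 = 52.3°C ✓ — fails.
Primer 2 (21 nt, A=2 T=7 G=7 C=5): length 21 ✓; GC 12/21 = 57.1%, outside 44.2–55.8% ✗; longest run = 3 ✓; Tm = 64.9 + 41·(12 − 16.4)/21 = 56.3°C ✓ — fails.
Primer 3 (23 nt, A=7 T=4 G=4 C=8): length 23 ✓; GC 12/23 = 52.2% ✓; longest run = 3 ✓; Tm = 64.9 + 41·(12 − 16.4)/23 = 57.1°C ✓ — passes.
Primer 4 (17 nt, A=8 T=4 G=1 C=4): length 17, outside 18–24 ✗; GC 5/17 = 29.4%, outside 44.2–55.8% ✗; longest run = 3 ✓; Tm = 64.9 + 41·(5 − 16.4)/17 = 37.4°C, outside 43.4–58.2°C ✗ — fails.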